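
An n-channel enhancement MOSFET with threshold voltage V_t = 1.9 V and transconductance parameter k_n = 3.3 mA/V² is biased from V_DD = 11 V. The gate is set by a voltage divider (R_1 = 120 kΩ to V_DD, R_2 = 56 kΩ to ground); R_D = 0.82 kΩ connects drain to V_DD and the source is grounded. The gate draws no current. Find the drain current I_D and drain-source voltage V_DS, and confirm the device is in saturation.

I_D ≈ 4.2 mA, V_DS ≈ 7.5 V

V_G = V_DD·R_2/(R_1+R_2) = 11×56/176 = 3.5 V. With the source grounded, V_GS = V_G = 3.5 V.
Assume saturation: I_D = (k_n/2)(V_GS − V_t)² = (3.3/2)×(3.5 − 1.9)² = 1.65×1.6² = 4.22 mA.
V_DS = V_DD − I_D·R_D = 11 − 4.22×0.82 = 7.54 V.
Saturation requires V_DS ≥ V_GS − V_t = 1.6 V; 7.54 ≥ 1.6 ✓.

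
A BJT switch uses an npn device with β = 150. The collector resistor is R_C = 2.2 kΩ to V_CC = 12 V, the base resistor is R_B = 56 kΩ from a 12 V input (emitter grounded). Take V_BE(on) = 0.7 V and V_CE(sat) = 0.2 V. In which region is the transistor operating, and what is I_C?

saturation; I_C ≈ 5.4 mA

Assume active: I_B = (12 − 0.7)/56 = 0.202 mA, giving I_C = β·I_B = 30.3 mA.
But then V_CE = 12 − 30.3×2.2 = -54.6 V < V_CE(sat) = 0.2 V — impossible in the active region.
So the transistor is saturated. With V_CE = 0.2 V, I_C = (V_CC − 0.2)/R_C = 11.8/2.2 = 5.36 mA.
Check: β·I_B = 30.3 mA > I_C = 5.36 mA, confirming saturation.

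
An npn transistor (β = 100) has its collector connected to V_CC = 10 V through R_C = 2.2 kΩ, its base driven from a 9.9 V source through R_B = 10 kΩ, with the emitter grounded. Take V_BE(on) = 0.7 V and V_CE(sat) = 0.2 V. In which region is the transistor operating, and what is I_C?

Assume active: I_B = (9.9 − 0.7)/10 = 0.92 mA, giving I_C = β·I_B = 92 mA.
But then V_CE = 10 − 92×2.2 = -192 V < V_CE(sat) = 0.2 V — impossible in the active region.
So the transistor is saturated. With V_CE = 0.2 V, I_C = (V_CC − 0.2)/R_C = 9.8/2.2 = 4.45 mA.
Check: β·I_B = 92 mA > I_C = 4.45 mA, confirming saturation.

saturation; I_C ≈ 4.5 mA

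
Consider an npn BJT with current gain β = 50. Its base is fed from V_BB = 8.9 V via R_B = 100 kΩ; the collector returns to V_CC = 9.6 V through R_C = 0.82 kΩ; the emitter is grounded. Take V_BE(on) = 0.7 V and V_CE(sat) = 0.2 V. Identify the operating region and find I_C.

Assume active. Base-emitter loop: I_B = (V_BB − V_BE)/R_B = (8.9 − 0.7)/100 = 0.082 mA.
I_C = β·I_B = 50×0.082 = 4.1 mA.
V_CE = V_CC − I_C·R_C = 9.6 − 4.1×0.82 = 6.24 V > V_CE(sat), so the active-region assumption holds.

active; I_C ≈ 4.1 mA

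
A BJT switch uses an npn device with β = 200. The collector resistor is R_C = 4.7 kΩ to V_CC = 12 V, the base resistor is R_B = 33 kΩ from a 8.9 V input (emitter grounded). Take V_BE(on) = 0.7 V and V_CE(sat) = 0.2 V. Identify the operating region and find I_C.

Assume active: I_B = (8.9 − 0.7)/33 = 0.248 mA, giving I_C = β·I_B = 49.7 mA.
But then V_CE = 12 − 49.7×4.7 = -222 V < V_CE(sat) = 0.2 V — impossible in the active region.
So the transistor is saturated. With V_CE = 0.2 V, I_C = (V_CC − 0.2)/R_C = 11.8/4.7 = 2.51 mA.
Check: β·I_B = 49.7 mA > I_C = 2.51 mA, confirming saturation.

saturation; I_C ≈ 2.5 mA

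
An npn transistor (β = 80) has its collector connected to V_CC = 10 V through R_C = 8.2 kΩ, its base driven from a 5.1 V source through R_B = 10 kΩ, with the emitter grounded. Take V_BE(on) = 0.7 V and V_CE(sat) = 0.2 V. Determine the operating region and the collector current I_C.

saturation; I_C ≈ 1.2 mA

Assume active: I_B = (5.1 − 0.7)/10 = 0.44 mA, giving I_C = β·I_B = 35.2 mA.
But then V_CE = 10 − 35.2×8.2 = -279 V < V_CE(sat) = 0.2 V — impossible in the active region.
So the transistor is saturated. With V_CE = 0.2 V, I_C = (V_CC − 0.2)/R_C = 9.8/8.2 = 1.2 mA.
Check: β·I_B = 35.2 mA > I_C = 1.2 mA, confirming saturation.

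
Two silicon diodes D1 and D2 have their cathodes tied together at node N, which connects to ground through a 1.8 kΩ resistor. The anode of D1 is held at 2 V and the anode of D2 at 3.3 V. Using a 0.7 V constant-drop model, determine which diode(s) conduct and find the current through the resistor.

Assume both conduct. Then node N would need to be at both 2−0.7 = 1.3 V and 3.3−0.7 = 2.6 V, which is impossible.
Assume only D2 conducts: V_N = 3.3 − 0.7 = 2.6 V, so I_R = 2.6/1.8 = 1.44 mA.
Check D1: its anode-to-cathode voltage is 2 − 2.6 = -0.6 V < 0.7 V, so it is off. The assumption is consistent.

Only D2 conducts; I_R ≈ 1.4 mA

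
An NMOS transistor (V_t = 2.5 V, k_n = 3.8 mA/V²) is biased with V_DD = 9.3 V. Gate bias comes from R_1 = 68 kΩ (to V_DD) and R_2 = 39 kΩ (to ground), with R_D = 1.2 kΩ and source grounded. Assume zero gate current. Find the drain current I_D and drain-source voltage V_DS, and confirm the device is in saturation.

I_D ≈ 1.5 mA, V_DS ≈ 7.5 V

V_G = V_DD·R_2/(R_1+R_2) = 9.3×39/107 = 3.39 V. With the source grounded, V_GS = V_G = 3.39 V.
Assume saturation: I_D = (k_n/2)(V_GS − V_t)² = (3.8/2)×(3.39 − 2.5)² = 1.9×0.89² = 1.5 mA.
V_DS = V_DD − I_D·R_D = 9.3 − 1.5×1.2 = 7.5 V.
Saturation requires V_DS ≥ V_GS − V_t = 0.89 V; 7.5 ≥ 0.89 ✓.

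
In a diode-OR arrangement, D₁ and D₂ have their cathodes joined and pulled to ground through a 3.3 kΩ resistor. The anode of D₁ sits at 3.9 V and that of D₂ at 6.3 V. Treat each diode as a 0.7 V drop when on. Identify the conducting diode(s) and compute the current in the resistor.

Assume both conduct. Then node N would need to be at both 3.9−0.7 = 3.2 V and 6.3−0.7 = 5.6 V, which is impossible.
Assume only D₂ conducts: V_N = 6.3 − 0.7 = 5.6 V, so I_R = 5.6/3.3 = 1.7 mA.
Check D₁: its anode-to-cathode voltage is 3.9 − 5.6 = -1.7 V < 0.7 V, so it is off. The assumption is consistent.

Only D₂ conducts; I_R ≈ 1.7 mA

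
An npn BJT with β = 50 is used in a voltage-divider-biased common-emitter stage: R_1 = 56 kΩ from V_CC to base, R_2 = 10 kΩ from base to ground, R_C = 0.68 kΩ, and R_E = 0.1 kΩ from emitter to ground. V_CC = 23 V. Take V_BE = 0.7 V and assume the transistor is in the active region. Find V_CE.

V_CE ≈ 15 V

Thevenize the base divider: V_Th = V_CC·R_2/(R_1+R_2) = 23×10/66 = 3.48 V, R_Th = R_1‖R_2 = 8.48 kΩ.
Base-emitter loop: V_Th = I_B·R_Th + V_BE + (β+1)I_B·R_E, so I_B = (3.48 − 0.7) / (8.48 + 51×0.1) = 0.205 mA.
I_C = β·I_B = 50×0.205 = 10.2 mA, and I_E = (β+1)I_B = 10.5 mA.
V_CE = V_CC − I_C·R_C − I_E·R_E = 23 − 10.2×0.68 − 10.5×0.1 = 15 V.
V_CE = 15 V > 0.2 V confirms active-region operation.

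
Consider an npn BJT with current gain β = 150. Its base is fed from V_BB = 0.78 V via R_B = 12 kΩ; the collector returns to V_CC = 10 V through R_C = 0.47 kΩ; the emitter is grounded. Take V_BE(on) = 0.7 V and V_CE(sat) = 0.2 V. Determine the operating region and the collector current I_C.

Assume active. Base-emitter loop: I_B = (V_BB − V_BE)/R_B = (0.78 − 0.7)/12 = 0.00667 mA.
I_C = β·I_B = 150×0.00667 = 1 mA.
V_CE = V_CC − I_C·R_C = 10 − 1×0.47 = 9.53 V > V_CE(sat), so the active-region assumption holds.

active; I_C ≈ 1 mA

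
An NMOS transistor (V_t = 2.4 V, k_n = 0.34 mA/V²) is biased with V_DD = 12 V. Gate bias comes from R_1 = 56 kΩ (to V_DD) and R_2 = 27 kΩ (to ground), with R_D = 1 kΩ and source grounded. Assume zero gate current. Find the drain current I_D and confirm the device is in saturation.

V_G = V_DD·R_2/(R_1+R_2) = 12×27/83 = 3.9 V. With the source grounded, V_GS = V_G = 3.9 V.
Assume saturation: I_D = (k_n/2)(V_GS − V_t)² = (0.34/2)×(3.9 − 2.4)² = 0.17×1.5² = 0.384 mA.
V_DS = V_DD − I_D·R_D = 12 − 0.384×1 = 11.6 V.
Saturation requires V_DS ≥ V_GS − V_t = 1.5 V; 11.6 ≥ 1.5 ✓.

I_D ≈ 0.38 mA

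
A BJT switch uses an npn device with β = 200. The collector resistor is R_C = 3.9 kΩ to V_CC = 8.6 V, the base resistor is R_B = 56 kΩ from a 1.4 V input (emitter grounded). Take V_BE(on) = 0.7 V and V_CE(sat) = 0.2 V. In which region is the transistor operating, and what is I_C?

saturation; I_C ≈ 2.2 mA

Assume active: I_B = (1.4 − 0.7)/56 = 0.0125 mA, giving I_C = β·I_B = 2.5 mA.
But then V_CE = 8.6 − 2.5×3.9 = -1.15 V < V_CE(sat) = 0.2 V — impossible in the active region.
So the transistor is saturated. With V_CE = 0.2 V, I_C = (V_CC − 0.2)/R_C = 8.4/3.9 = 2.15 mA.
Check: β·I_B = 2.5 mA > I_C = 2.15 mA, confirming saturation.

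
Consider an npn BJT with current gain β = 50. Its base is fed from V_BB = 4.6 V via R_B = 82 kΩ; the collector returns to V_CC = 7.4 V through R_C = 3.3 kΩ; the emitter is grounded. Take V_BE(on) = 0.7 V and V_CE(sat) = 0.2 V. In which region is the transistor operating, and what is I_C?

Assume active: I_B = (4.6 − 0.7)/82 = 0.0476 mA, giving I_C = β·I_B = 2.38 mA.
But then V_CE = 7.4 − 2.38×3.3 = -0.448 V < V_CE(sat) = 0.2 V — impossible in the active region.
So the transistor is saturated. With V_CE = 0.2 V, I_C = (V_CC − 0.2)/R_C = 7.2/3.3 = 2.18 mA.
Check: β·I_B = 2.38 mA > I_C = 2.18 mA, confirming saturation.

saturation; I_C ≈ 2.2 mA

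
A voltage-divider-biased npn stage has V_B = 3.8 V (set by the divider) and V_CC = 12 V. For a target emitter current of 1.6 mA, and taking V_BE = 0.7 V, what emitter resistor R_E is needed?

R_E ≈ 1.9 kΩ

V_E = V_B − V_BE = 3.8 − 0.7 = 3.1 V.
R_E = V_E / I_E = 3.1 / 1.6 = 1.94 kΩ.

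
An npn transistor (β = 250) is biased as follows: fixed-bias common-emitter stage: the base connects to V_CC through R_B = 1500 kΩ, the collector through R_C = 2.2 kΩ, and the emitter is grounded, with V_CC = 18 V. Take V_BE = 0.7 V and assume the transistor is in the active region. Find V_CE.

V_CE ≈ 12 V

Base loop: V_CC = I_B·R_B + V_BE, so I_B = (18 − 0.7)/1500 kΩ = 0.0115 mA.
In the active region I_C = β·I_B = 250 × 0.0115 = 2.88 mA.
Collector loop: V_CE = V_CC − I_C·R_C = 18 − 2.88×2.2 = 11.7 V.
Since V_CE = 11.7 V > V_CE(sat) ≈ 0.2 V, the transistor is in the active region as assumed.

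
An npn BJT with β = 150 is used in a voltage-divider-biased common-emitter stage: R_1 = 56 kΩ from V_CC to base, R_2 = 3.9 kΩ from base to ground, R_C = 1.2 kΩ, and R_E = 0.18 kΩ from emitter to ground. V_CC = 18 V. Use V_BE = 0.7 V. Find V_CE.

Thevenize the base divider: V_Th = V_CC·R_2/(R_1+R_2) = 18×3.9/59.9 = 1.17 V, R_Th = R_1‖R_2 = 3.65 kΩ.
Base-emitter loop: V_Th = I_B·R_Th + V_BE + (β+1)I_B·R_E, so I_B = (1.17 − 0.7) / (3.65 + 151×0.18) = 0.0153 mA.
I_C = β·I_B = 150×0.0153 = 2.3 mA, and I_E = (β+1)I_B = 2.31 mA.
V_CE = V_CC − I_C·R_C − I_E·R_E = 18 − 2.3×1.2 − 2.31×0.18 = 14.8 V.
V_CE = 14.8 V > 0.2 V confirms active-region operation.

V_CE ≈ 15 V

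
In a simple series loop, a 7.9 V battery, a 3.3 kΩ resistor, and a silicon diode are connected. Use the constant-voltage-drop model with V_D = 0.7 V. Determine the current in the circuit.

KVL around the loop: 7.9 = V_D + I·R = 0.7 + I × 3.3 kΩ.
So I = (7.9 − 0.7) / 3.3 kΩ = 7.2 / 3.3 = 2.18 mA.

I ≈ 2.2 mA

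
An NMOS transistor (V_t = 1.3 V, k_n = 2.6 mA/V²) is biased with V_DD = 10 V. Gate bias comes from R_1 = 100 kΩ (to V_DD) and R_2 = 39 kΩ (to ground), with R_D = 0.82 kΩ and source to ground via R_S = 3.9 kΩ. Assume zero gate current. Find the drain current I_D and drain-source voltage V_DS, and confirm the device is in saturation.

I_D ≈ 0.27 mA, V_DS ≈ 8.7 V

V_G = V_DD·R_2/(R_1+R_2) = 10×39/139 = 2.81 V.
Assume saturation: I_D = (k_n/2)(V_GS − V_t)² with V_GS = V_G − I_D·R_S = 2.81 − 3.9·I_D.
Substituting gives 19.8·I_D² − 16.3·I_D + 2.95 = 0, with roots I_D = 0.269 or 0.553 mA.
The root I_D = 0.553 mA gives V_GS = 0.648 V ≤ V_t, so take I_D = 0.269 mA.
Then V_GS = 1.76 V and V_DS = V_DD − I_D(R_D+R_S) = 10 − 0.269×4.72 = 8.73 V.
Saturation requires V_DS ≥ V_GS − V_t = 0.455 V; 8.73 ≥ 0.455 ✓.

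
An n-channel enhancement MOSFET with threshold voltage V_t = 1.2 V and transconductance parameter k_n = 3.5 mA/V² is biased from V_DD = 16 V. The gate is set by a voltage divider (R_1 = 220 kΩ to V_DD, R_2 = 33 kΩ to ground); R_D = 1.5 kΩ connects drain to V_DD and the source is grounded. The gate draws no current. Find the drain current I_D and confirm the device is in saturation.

V_G = V_DD·R_2/(R_1+R_2) = 16×33/253 = 2.09 V. With the source grounded, V_GS = V_G = 2.09 V.
Assume saturation: I_D = (k_n/2)(V_GS − V_t)² = (3.5/2)×(2.09 − 1.2)² = 1.75×0.887² = 1.38 mA.
V_DS = V_DD − I_D·R_D = 16 − 1.38×1.5 = 13.9 V.
Saturation requires V_DS ≥ V_GS − V_t = 0.887 V; 13.9 ≥ 0.887 ✓.

I_D ≈ 1.4 mA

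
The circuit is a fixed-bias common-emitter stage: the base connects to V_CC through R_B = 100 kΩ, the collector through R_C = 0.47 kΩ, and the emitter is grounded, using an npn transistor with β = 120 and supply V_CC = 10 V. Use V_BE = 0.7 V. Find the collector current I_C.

Base loop: V_CC = I_B·R_B + V_BE, so I_B = (10 − 0.7)/100 kΩ = 0.093 mA.
In the active region I_C = β·I_B = 120 × 0.093 = 11.2 mA.
Collector loop: V_CE = V_CC − I_C·R_C = 10 − 11.2×0.47 = 4.75 V.
Since V_CE = 4.75 V > V_CE(sat) ≈ 0.2 V, the transistor is in the active region as assumed.

I_C ≈ 11 mA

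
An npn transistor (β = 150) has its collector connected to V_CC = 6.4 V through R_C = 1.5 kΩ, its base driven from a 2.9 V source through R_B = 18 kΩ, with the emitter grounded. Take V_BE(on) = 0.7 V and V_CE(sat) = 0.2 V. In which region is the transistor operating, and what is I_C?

saturation; I_C ≈ 4.1 mA

Assume active: I_B = (2.9 − 0.7)/18 = 0.122 mA, giving I_C = β·I_B = 18.3 mA.
But then V_CE = 6.4 − 18.3×1.5 = -21.1 V < V_CE(sat) = 0.2 V — impossible in the active region.
So the transistor is saturated. With V_CE = 0.2 V, I_C = (V_CC − 0.2)/R_C = 6.2/1.5 = 4.13 mA.
Check: β·I_B = 18.3 mA > I_C = 4.13 mA, confirming saturation.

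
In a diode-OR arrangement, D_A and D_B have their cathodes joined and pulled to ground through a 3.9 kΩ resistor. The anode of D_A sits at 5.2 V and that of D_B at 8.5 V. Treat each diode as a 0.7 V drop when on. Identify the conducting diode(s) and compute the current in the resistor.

Assume both conduct. Then node N would need to be at both 5.2−0.7 = 4.5 V and 8.5−0.7 = 7.8 V, which is impossible.
Assume only D_B conducts: V_N = 8.5 − 0.7 = 7.8 V, so I_R = 7.8/3.9 = 2 mA.
Check D_A: its anode-to-cathode voltage is 5.2 − 7.8 = -2.6 V < 0.7 V, so it is off. The assumption is consistent.

Only D_B conducts; I_R ≈ 2 mA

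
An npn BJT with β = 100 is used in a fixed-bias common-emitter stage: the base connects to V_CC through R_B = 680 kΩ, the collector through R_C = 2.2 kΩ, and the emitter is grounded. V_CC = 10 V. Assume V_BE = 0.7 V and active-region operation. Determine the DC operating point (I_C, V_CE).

I_C ≈ 1.4 mA, V_CE ≈ 7 V

Base loop: V_CC = I_B·R_B + V_BE, so I_B = (10 − 0.7)/680 kΩ = 0.0137 mA.
In the active region I_C = β·I_B = 100 × 0.0137 = 1.37 mA.
Collector loop: V_CE = V_CC − I_C·R_C = 10 − 1.37×2.2 = 6.99 V.
Since V_CE = 6.99 V > V_CE(sat) ≈ 0.2 V, the transistor is in the active region as assumed.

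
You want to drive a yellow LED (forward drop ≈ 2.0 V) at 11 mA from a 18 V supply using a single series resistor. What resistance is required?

R ≈ 1.5 kΩ

The resistor drops V_S − V_D = 18 − 2.0 = 16 V at 11 mA.
R = 16 V / 11 mA = 1.45 kΩ.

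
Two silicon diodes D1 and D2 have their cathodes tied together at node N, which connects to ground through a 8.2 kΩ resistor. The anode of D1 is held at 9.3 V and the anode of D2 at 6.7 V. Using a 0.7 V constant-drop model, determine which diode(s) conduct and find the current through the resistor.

Assume both conduct. Then node N would need to be at both 9.3−0.7 = 8.6 V and 6.7−0.7 = 6 V, which is impossible.
Assume only D1 conducts: V_N = 9.3 − 0.7 = 8.6 V, so I_R = 8.6/8.2 = 1.05 mA.
Check D2: its anode-to-cathode voltage is 6.7 − 8.6 = -1.9 V < 0.7 V, so it is off. The assumption is consistent.

Only D1 conducts; I_R ≈ 1 mA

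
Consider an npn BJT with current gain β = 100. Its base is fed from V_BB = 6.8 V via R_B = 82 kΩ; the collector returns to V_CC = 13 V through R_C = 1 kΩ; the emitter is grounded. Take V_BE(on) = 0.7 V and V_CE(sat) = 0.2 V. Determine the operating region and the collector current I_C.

Assume active. Base-emitter loop: I_B = (V_BB − V_BE)/R_B = (6.8 − 0.7)/82 = 0.0744 mA.
I_C = β·I_B = 100×0.0744 = 7.44 mA.
V_CE = V_CC − I_C·R_C = 13 − 7.44×1 = 5.56 V > V_CE(sat), so the active-region assumption holds.

active; I_C ≈ 7.4 mA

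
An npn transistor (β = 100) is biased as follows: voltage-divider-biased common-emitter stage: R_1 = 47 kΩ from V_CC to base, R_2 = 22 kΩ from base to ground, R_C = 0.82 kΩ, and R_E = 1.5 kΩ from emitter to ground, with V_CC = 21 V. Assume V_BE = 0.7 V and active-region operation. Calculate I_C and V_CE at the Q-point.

I_C ≈ 3.6 mA, V_CE ≈ 13 V

Thevenize the base divider: V_Th = V_CC·R_2/(R_1+R_2) = 21×22/69 = 6.7 V, R_Th = R_1‖R_2 = 15 kΩ.
Base-emitter loop: V_Th = I_B·R_Th + V_BE + (β+1)I_B·R_E, so I_B = (6.7 − 0.7) / (15 + 101×1.5) = 0.036 mA.
I_C = β·I_B = 100×0.036 = 3.6 mA, and I_E = (β+1)I_B = 3.64 mA.
V_CE = V_CC − I_C·R_C − I_E·R_E = 21 − 3.6×0.82 − 3.64×1.5 = 12.6 V.
V_CE = 12.6 V > 0.2 V confirms active-region operation.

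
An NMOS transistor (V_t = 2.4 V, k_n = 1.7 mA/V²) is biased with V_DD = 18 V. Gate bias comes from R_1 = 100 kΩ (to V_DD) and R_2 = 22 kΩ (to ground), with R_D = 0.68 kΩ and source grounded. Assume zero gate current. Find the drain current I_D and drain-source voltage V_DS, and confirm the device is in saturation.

V_G = V_DD·R_2/(R_1+R_2) = 18×22/122 = 3.25 V. With the source grounded, V_GS = V_G = 3.25 V.
Assume saturation: I_D = (k_n/2)(V_GS − V_t)² = (1.7/2)×(3.25 − 2.4)² = 0.85×0.846² = 0.608 mA.
V_DS = V_DD − I_D·R_D = 18 − 0.608×0.68 = 17.6 V.
Saturation requires V_DS ≥ V_GS − V_t = 0.846 V; 17.6 ≥ 0.846 ✓.

I_D ≈ 0.61 mA, V_DS ≈ 18 V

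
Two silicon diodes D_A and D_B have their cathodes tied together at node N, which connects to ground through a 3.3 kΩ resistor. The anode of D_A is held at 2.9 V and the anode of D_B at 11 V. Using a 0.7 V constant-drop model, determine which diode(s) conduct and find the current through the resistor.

Only D_B conducts; I_R ≈ 3.1 mA

Assume both conduct. Then node N would need to be at both 2.9−0.7 = 2.2 V and 11−0.7 = 10.3 V, which is impossible.
Assume only D_B conducts: V_N = 11 − 0.7 = 10.3 V, so I_R = 10.3/3.3 = 3.12 mA.
Check D_A: its anode-to-cathode voltage is 2.9 − 10.3 = -7.4 V < 0.7 V, so it is off. The assumption is consistent.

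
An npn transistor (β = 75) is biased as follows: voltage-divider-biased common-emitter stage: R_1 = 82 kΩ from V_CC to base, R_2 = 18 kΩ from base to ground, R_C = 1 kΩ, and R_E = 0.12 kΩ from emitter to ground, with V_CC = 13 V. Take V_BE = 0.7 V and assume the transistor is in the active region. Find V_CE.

Thevenize the base divider: V_Th = V_CC·R_2/(R_1+R_2) = 13×18/100 = 2.34 V, R_Th = R_1‖R_2 = 14.8 kΩ.
Base-emitter loop: V_Th = I_B·R_Th + V_BE + (β+1)I_B·R_E, so I_B = (2.34 − 0.7) / (14.8 + 76×0.12) = 0.0687 mA.
I_C = β·I_B = 75×0.0687 = 5.15 mA, and I_E = (β+1)I_B = 5.22 mA.
V_CE = V_CC − I_C·R_C − I_E·R_E = 13 − 5.15×1 − 5.22×0.12 = 7.22 V.
V_CE = 7.22 V > 0.2 V confirms active-region operation.

V_CE ≈ 7.2 V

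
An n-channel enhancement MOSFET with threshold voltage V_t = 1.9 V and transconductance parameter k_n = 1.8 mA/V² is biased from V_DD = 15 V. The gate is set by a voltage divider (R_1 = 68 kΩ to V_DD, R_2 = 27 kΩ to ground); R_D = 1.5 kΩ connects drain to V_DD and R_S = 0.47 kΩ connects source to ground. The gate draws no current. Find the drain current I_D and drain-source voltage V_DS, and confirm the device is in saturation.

V_G = V_DD·R_2/(R_1+R_2) = 15×27/95 = 4.26 V.
Assume saturation: I_D = (k_n/2)(V_GS − V_t)² with V_GS = V_G − I_D·R_S = 4.26 − 0.47·I_D.
Substituting gives 0.199·I_D² − 3·I_D + 5.03 = 0, with roots I_D = 1.92 or 13.2 mA.
The root I_D = 13.2 mA gives V_GS = -1.92 V ≤ V_t, so take I_D = 1.92 mA.
Then V_GS = 3.36 V and V_DS = V_DD − I_D(R_D+R_S) = 15 − 1.92×1.97 = 11.2 V.
Saturation requires V_DS ≥ V_GS − V_t = 1.46 V; 11.2 ≥ 1.46 ✓.

I_D ≈ 1.9 mA, V_DS ≈ 11 V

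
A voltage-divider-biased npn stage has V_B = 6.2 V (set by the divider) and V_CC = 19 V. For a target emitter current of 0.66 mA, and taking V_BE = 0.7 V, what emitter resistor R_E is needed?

V_E = V_B − V_BE = 6.2 − 0.7 = 5.5 V.
R_E = V_E / I_E = 5.5 / 0.66 = 8.33 kΩ.

R_E ≈ 8.3 kΩ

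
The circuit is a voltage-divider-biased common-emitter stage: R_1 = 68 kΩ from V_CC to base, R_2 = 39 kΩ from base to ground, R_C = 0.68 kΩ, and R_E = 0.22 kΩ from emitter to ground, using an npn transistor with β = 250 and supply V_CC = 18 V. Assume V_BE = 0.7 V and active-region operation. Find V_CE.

Thevenize the base divider: V_Th = V_CC·R_2/(R_1+R_2) = 18×39/107 = 6.56 V, R_Th = R_1‖R_2 = 24.8 kΩ.
Base-emitter loop: V_Th = I_B·R_Th + V_BE + (β+1)I_B·R_E, so I_B = (6.56 − 0.7) / (24.8 + 251×0.22) = 0.0733 mA.
I_C = β·I_B = 250×0.0733 = 18.3 mA, and I_E = (β+1)I_B = 18.4 mA.
V_CE = V_CC − I_C·R_C − I_E·R_E = 18 − 18.3×0.68 − 18.4×0.22 = 1.5 V.
V_CE = 1.5 V > 0.2 V confirms active-region operation.

V_CE ≈ 1.5 V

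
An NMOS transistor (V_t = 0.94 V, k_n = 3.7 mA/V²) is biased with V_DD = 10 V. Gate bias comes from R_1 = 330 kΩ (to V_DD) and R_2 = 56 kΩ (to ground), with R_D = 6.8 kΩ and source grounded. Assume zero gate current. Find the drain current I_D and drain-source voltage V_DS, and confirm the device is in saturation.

V_G = V_DD·R_2/(R_1+R_2) = 10×56/386 = 1.45 V. With the source grounded, V_GS = V_G = 1.45 V.
Assume saturation: I_D = (k_n/2)(V_GS − V_t)² = (3.7/2)×(1.45 − 0.94)² = 1.85×0.511² = 0.483 mA.
V_DS = V_DD − I_D·R_D = 10 − 0.483×6.8 = 6.72 V.
Saturation requires V_DS ≥ V_GS − V_t = 0.511 V; 6.72 ≥ 0.511 ✓.

I_D ≈ 0.48 mA, V_DS ≈ 6.7 V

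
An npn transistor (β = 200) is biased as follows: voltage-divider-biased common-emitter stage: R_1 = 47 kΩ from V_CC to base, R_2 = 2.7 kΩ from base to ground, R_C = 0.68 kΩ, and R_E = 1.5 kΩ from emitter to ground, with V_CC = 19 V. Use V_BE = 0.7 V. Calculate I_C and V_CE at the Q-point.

I_C ≈ 0.22 mA, V_CE ≈ 19 V

Thevenize the base divider: V_Th = V_CC·R_2/(R_1+R_2) = 19×2.7/49.7 = 1.03 V, R_Th = R_1‖R_2 = 2.55 kΩ.
Base-emitter loop: V_Th = I_B·R_Th + V_BE + (β+1)I_B·R_E, so I_B = (1.03 − 0.7) / (2.55 + 201×1.5) = 0.00109 mA.
I_C = β·I_B = 200×0.00109 = 0.219 mA, and I_E = (β+1)I_B = 0.22 mA.
V_CE = V_CC − I_C·R_C − I_E·R_E = 19 − 0.219×0.68 − 0.22×1.5 = 18.5 V.
V_CE = 18.5 V > 0.2 V confirms active-region operation.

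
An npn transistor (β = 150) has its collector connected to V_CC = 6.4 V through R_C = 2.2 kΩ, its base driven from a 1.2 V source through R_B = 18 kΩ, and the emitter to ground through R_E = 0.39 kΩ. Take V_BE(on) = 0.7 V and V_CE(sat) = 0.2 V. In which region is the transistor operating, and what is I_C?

active; I_C ≈ 0.98 mA

Assume active. Base-emitter loop: I_B = (V_BB − V_BE)/(R_B + (β+1)R_E) = (1.2 − 0.7)/(18 + 151×0.39) = 0.0065 mA.
I_C = β·I_B = 150×0.0065 = 0.975 mA.
V_CE = V_CC − I_C·R_C − I_E·R_E = 6.4 − 0.975×2.2 − 0.982×0.39 = 3.87 V > V_CE(sat), so the active-region assumption holds.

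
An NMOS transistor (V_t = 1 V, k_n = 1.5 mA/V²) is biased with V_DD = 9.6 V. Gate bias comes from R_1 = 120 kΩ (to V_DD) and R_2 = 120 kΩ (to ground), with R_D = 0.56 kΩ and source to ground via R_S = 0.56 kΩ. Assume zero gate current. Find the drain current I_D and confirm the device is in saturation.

I_D ≈ 3.1 mA

V_G = V_DD·R_2/(R_1+R_2) = 9.6×120/240 = 4.8 V.
Assume saturation: I_D = (k_n/2)(V_GS − V_t)² with V_GS = V_G − I_D·R_S = 4.8 − 0.56·I_D.
Substituting gives 0.235·I_D² − 4.19·I_D + 10.8 = 0, with roots I_D = 3.13 or 14.7 mA.
The root I_D = 14.7 mA gives V_GS = -3.43 V ≤ V_t, so take I_D = 3.13 mA.
Then V_GS = 3.04 V and V_DS = V_DD − I_D(R_D+R_S) = 9.6 − 3.13×1.12 = 6.09 V.
Saturation requires V_DS ≥ V_GS − V_t = 2.04 V; 6.09 ≥ 2.04 ✓.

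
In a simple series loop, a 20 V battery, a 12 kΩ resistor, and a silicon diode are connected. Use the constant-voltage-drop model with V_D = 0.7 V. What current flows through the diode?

KVL around the loop: 20 = V_D + I·R = 0.7 + I × 12 kΩ.
So I = (20 − 0.7) / 12 kΩ = 19.3 / 12 = 1.61 mA.

I ≈ 1.6 mA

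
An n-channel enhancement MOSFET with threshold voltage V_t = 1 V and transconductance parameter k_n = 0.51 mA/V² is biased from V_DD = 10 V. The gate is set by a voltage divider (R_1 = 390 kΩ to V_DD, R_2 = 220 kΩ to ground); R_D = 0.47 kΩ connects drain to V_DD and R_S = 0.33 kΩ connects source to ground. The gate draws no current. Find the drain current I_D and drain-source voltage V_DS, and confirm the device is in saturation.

V_G = V_DD·R_2/(R_1+R_2) = 10×220/610 = 3.61 V.
Assume saturation: I_D = (k_n/2)(V_GS − V_t)² with V_GS = V_G − I_D·R_S = 3.61 − 0.33·I_D.
Substituting gives 0.0278·I_D² − 1.44·I_D + 1.73 = 0, with roots I_D = 1.23 or 50.6 mA.
The root I_D = 50.6 mA gives V_GS = -13.1 V ≤ V_t, so take I_D = 1.23 mA.
Then V_GS = 3.2 V and V_DS = V_DD − I_D(R_D+R_S) = 10 − 1.23×0.8 = 9.01 V.
Saturation requires V_DS ≥ V_GS − V_t = 2.2 V; 9.01 ≥ 2.2 ✓.

I_D ≈ 1.2 mA, V_DS ≈ 9 V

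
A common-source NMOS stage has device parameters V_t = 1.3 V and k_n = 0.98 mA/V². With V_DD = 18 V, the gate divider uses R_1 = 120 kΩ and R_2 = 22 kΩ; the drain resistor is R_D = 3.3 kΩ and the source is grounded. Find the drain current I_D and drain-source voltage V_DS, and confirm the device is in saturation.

I_D ≈ 1.1 mA, V_DS ≈ 14 V

V_G = V_DD·R_2/(R_1+R_2) = 18×22/142 = 2.79 V. With the source grounded, V_GS = V_G = 2.79 V.
Assume saturation: I_D = (k_n/2)(V_GS − V_t)² = (0.98/2)×(2.79 − 1.3)² = 0.49×1.49² = 1.09 mA.
V_DS = V_DD − I_D·R_D = 18 − 1.09×3.3 = 14.4 V.
Saturation requires V_DS ≥ V_GS − V_t = 1.49 V; 14.4 ≥ 1.49 ✓.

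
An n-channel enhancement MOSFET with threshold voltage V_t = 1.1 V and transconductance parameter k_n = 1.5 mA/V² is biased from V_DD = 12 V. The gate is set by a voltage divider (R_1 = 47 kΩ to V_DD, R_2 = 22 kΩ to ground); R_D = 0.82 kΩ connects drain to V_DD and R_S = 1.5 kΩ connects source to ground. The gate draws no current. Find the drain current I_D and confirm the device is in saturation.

V_G = V_DD·R_2/(R_1+R_2) = 12×22/69 = 3.83 V.
Assume saturation: I_D = (k_n/2)(V_GS − V_t)² with V_GS = V_G − I_D·R_S = 3.83 − 1.5·I_D.
Substituting gives 1.69·I_D² − 7.13·I_D + 5.57 = 0, with roots I_D = 1.03 or 3.19 mA.
The root I_D = 3.19 mA gives V_GS = -0.963 V ≤ V_t, so take I_D = 1.03 mA.
Then V_GS = 2.27 V and V_DS = V_DD − I_D(R_D+R_S) = 12 − 1.03×2.32 = 9.6 V.
Saturation requires V_DS ≥ V_GS − V_t = 1.17 V; 9.6 ≥ 1.17 ✓.

I_D ≈ 1 mA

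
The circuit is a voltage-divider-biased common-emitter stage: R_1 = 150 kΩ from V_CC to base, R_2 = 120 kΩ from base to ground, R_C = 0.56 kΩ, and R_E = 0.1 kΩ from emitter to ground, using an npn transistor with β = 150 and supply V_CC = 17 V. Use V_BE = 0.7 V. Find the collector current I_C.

I_C ≈ 13 mA

Thevenize the base divider: V_Th = V_CC·R_2/(R_1+R_2) = 17×120/270 = 7.56 V, R_Th = R_1‖R_2 = 66.7 kΩ.
Base-emitter loop: V_Th = I_B·R_Th + V_BE + (β+1)I_B·R_E, so I_B = (7.56 − 0.7) / (66.7 + 151×0.1) = 0.0838 mA.
I_C = β·I_B = 150×0.0838 = 12.6 mA, and I_E = (β+1)I_B = 12.7 mA.
V_CE = V_CC − I_C·R_C − I_E·R_E = 17 − 12.6×0.56 − 12.7×0.1 = 8.69 V.
V_CE = 8.69 V > 0.2 V confirms active-region operation.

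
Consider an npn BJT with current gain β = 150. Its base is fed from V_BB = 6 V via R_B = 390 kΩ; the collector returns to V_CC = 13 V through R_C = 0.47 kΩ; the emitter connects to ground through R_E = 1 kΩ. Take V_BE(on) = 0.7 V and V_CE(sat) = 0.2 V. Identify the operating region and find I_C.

Assume active. Base-emitter loop: I_B = (V_BB − V_BE)/(R_B + (β+1)R_E) = (6 − 0.7)/(390 + 151×1) = 0.0098 mA.
I_C = β·I_B = 150×0.0098 = 1.47 mA.
V_CE = V_CC − I_C·R_C − I_E·R_E = 13 − 1.47×0.47 − 1.48×1 = 10.8 V > V_CE(sat), so the active-region assumption holds.

active; I_C ≈ 1.5 mA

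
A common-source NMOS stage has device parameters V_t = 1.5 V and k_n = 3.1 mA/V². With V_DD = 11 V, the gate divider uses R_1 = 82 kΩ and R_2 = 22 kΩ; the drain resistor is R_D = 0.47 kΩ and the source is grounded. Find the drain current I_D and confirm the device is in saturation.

I_D ≈ 1.1 mA

V_G = V_DD·R_2/(R_1+R_2) = 11×22/104 = 2.33 V. With the source grounded, V_GS = V_G = 2.33 V.
Assume saturation: I_D = (k_n/2)(V_GS − V_t)² = (3.1/2)×(2.33 − 1.5)² = 1.55×0.827² = 1.06 mA.
V_DS = V_DD − I_D·R_D = 11 − 1.06×0.47 = 10.5 V.
Saturation requires V_DS ≥ V_GS − V_t = 0.827 V; 10.5 ≥ 0.827 ✓.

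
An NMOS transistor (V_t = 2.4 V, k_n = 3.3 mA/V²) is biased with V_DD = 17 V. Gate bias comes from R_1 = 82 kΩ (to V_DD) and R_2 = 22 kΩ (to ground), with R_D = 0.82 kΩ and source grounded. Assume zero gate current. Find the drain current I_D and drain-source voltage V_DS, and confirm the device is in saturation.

V_G = V_DD·R_2/(R_1+R_2) = 17×22/104 = 3.6 V. With the source grounded, V_GS = V_G = 3.6 V.
Assume saturation: I_D = (k_n/2)(V_GS − V_t)² = (3.3/2)×(3.6 − 2.4)² = 1.65×1.2² = 2.36 mA.
V_DS = V_DD − I_D·R_D = 17 − 2.36×0.82 = 15.1 V.
Saturation requires V_DS ≥ V_GS − V_t = 1.2 V; 15.1 ≥ 1.2 ✓.

I_D ≈ 2.4 mA, V_DS ≈ 15 V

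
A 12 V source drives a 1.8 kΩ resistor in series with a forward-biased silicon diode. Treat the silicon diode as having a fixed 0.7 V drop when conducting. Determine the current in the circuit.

KVL around the loop: 12 = V_D + I·R = 0.7 + I × 1.8 kΩ.
So I = (12 − 0.7) / 1.8 kΩ = 11.3 / 1.8 = 6.28 mA.

I ≈ 6.3 mA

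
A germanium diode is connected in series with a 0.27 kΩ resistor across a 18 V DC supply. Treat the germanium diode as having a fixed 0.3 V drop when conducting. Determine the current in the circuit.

KVL around the loop: 18 = V_D + I·R = 0.3 + I × 0.27 kΩ.
So I = (18 − 0.3) / 0.27 kΩ = 17.7 / 0.27 = 65.6 mA.

I ≈ 66 mA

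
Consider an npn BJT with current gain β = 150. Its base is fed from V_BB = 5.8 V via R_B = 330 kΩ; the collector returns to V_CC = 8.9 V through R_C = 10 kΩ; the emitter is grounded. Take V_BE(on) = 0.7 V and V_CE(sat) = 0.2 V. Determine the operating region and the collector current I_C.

saturation; I_C ≈ 0.87 mA

Assume active: I_B = (5.8 − 0.7)/330 = 0.0155 mA, giving I_C = β·I_B = 2.32 mA.
But then V_CE = 8.9 − 2.32×10 = -14.3 V < V_CE(sat) = 0.2 V — impossible in the active region.
So the transistor is saturated. With V_CE = 0.2 V, I_C = (V_CC − 0.2)/R_C = 8.7/10 = 0.87 mA.
Check: β·I_B = 2.32 mA > I_C = 0.87 mA, confirming saturation.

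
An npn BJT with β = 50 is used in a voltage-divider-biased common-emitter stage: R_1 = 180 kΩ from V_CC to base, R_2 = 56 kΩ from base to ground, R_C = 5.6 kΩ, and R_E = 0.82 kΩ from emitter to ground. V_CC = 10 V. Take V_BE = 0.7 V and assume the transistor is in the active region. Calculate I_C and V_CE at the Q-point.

I_C ≈ 0.99 mA, V_CE ≈ 3.6 V

Thevenize the base divider: V_Th = V_CC·R_2/(R_1+R_2) = 10×56/236 = 2.37 V, R_Th = R_1‖R_2 = 42.7 kΩ.
Base-emitter loop: V_Th = I_B·R_Th + V_BE + (β+1)I_B·R_E, so I_B = (2.37 − 0.7) / (42.7 + 51×0.82) = 0.0198 mA.
I_C = β·I_B = 50×0.0198 = 0.989 mA, and I_E = (β+1)I_B = 1.01 mA.
V_CE = V_CC − I_C·R_C − I_E·R_E = 10 − 0.989×5.6 − 1.01×0.82 = 3.63 V.
V_CE = 3.63 V > 0.2 V confirms active-region operation.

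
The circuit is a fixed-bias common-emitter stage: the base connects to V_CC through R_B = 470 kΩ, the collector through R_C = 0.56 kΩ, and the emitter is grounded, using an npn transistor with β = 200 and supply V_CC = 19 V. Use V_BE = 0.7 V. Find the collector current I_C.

Base loop: V_CC = I_B·R_B + V_BE, so I_B = (19 − 0.7)/470 kΩ = 0.0389 mA.
In the active region I_C = β·I_B = 200 × 0.0389 = 7.79 mA.
Collector loop: V_CE = V_CC − I_C·R_C = 19 − 7.79×0.56 = 14.6 V.
Since V_CE = 14.6 V > V_CE(sat) ≈ 0.2 V, the transistor is in the active region as assumed.

I_C ≈ 7.8 mA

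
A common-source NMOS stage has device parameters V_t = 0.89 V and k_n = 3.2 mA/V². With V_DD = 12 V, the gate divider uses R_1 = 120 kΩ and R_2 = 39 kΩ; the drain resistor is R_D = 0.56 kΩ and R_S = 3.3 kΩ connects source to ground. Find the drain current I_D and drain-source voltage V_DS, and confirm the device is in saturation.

I_D ≈ 0.46 mA, V_DS ≈ 10 V

V_G = V_DD·R_2/(R_1+R_2) = 12×39/159 = 2.94 V.
Assume saturation: I_D = (k_n/2)(V_GS − V_t)² with V_GS = V_G − I_D·R_S = 2.94 − 3.3·I_D.
Substituting gives 17.4·I_D² − 22.7·I_D + 6.75 = 0, with roots I_D = 0.46 or 0.842 mA.
The root I_D = 0.842 mA gives V_GS = 0.165 V ≤ V_t, so take I_D = 0.46 mA.
Then V_GS = 1.43 V and V_DS = V_DD − I_D(R_D+R_S) = 12 − 0.46×3.86 = 10.2 V.
Saturation requires V_DS ≥ V_GS − V_t = 0.536 V; 10.2 ≥ 0.536 ✓.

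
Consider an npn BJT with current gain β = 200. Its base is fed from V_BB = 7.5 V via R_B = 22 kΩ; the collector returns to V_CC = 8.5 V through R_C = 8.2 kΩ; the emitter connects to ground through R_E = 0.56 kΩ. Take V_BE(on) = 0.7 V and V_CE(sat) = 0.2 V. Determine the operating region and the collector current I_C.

saturation; I_C ≈ 0.93 mA

Assume active: I_B = (7.5 − 0.7)/(22 + 201×0.56) = 0.0505 mA, I_C = β·I_B = 10.1 mA.
Then V_CE = 8.5 − 10.1×8.2 − 10.2×0.56 = -80.1 V < 0.2 V — the active assumption fails.
Re-solve with V_CE = 0.2 V. KCL at the emitter: V_E/R_E = (V_BB−0.7−V_E)/R_B + (V_CC−0.2−V_E)/R_C, giving V_E = 0.677 V.
I_C = (V_CC − 0.2 − V_E)/R_C = (8.3 − 0.677)/8.2 = 0.93 mA.
Check: I_B = (6.8 − 0.677)/22 = 0.278 mA, and β·I_B = 55.7 mA > I_C, confirming saturation.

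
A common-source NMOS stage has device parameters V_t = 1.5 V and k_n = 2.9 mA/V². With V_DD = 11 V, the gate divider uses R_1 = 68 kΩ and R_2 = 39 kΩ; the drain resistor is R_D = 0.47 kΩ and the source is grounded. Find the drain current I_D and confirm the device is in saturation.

I_D ≈ 9.1 mA

V_G = V_DD·R_2/(R_1+R_2) = 11×39/107 = 4.01 V. With the source grounded, V_GS = V_G = 4.01 V.
Assume saturation: I_D = (k_n/2)(V_GS − V_t)² = (2.9/2)×(4.01 − 1.5)² = 1.45×2.51² = 9.13 mA.
V_DS = V_DD − I_D·R_D = 11 − 9.13×0.47 = 6.71 V.
Saturation requires V_DS ≥ V_GS − V_t = 2.51 V; 6.71 ≥ 2.51 ✓.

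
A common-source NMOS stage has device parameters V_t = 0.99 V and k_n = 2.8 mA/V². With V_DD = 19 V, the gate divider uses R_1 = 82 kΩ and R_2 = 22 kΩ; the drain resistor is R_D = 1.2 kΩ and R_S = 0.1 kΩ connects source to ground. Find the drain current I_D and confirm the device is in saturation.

I_D ≈ 7.4 mA

V_G = V_DD·R_2/(R_1+R_2) = 19×22/104 = 4.02 V.
Assume saturation: I_D = (k_n/2)(V_GS − V_t)² with V_GS = V_G − I_D·R_S = 4.02 − 0.1·I_D.
Substituting gives 0.014·I_D² − 1.85·I_D + 12.8 = 0, with roots I_D = 7.36 or 125 mA.
The root I_D = 125 mA gives V_GS = -8.45 V ≤ V_t, so take I_D = 7.36 mA.
Then V_GS = 3.28 V and V_DS = V_DD − I_D(R_D+R_S) = 19 − 7.36×1.3 = 9.43 V.
Saturation requires V_DS ≥ V_GS − V_t = 2.29 V; 9.43 ≥ 2.29 ✓.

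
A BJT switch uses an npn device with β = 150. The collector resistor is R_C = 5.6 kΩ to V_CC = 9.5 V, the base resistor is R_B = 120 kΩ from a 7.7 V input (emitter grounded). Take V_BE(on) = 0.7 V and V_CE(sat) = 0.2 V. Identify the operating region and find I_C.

saturation; I_C ≈ 1.7 mA

Assume active: I_B = (7.7 − 0.7)/120 = 0.0583 mA, giving I_C = β·I_B = 8.75 mA.
But then V_CE = 9.5 − 8.75×5.6 = -39.5 V < V_CE(sat) = 0.2 V — impossible in the active region.
So the transistor is saturated. With V_CE = 0.2 V, I_C = (V_CC − 0.2)/R_C = 9.3/5.6 = 1.66 mA.
Check: β·I_B = 8.75 mA > I_C = 1.66 mA, confirming saturation.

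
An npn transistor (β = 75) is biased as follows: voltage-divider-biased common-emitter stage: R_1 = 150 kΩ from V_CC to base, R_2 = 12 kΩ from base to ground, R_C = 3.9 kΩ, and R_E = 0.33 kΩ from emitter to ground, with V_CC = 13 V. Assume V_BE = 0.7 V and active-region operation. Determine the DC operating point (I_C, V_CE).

Thevenize the base divider: V_Th = V_CC·R_2/(R_1+R_2) = 13×12/162 = 0.963 V, R_Th = R_1‖R_2 = 11.1 kΩ.
Base-emitter loop: V_Th = I_B·R_Th + V_BE + (β+1)I_B·R_E, so I_B = (0.963 − 0.7) / (11.1 + 76×0.33) = 0.00727 mA.
I_C = β·I_B = 75×0.00727 = 0.545 mA, and I_E = (β+1)I_B = 0.552 mA.
V_CE = V_CC − I_C·R_C − I_E·R_E = 13 − 0.545×3.9 − 0.552×0.33 = 10.7 V.
V_CE = 10.7 V > 0.2 V confirms active-region operation.

I_C ≈ 0.54 mA, V_CE ≈ 11 V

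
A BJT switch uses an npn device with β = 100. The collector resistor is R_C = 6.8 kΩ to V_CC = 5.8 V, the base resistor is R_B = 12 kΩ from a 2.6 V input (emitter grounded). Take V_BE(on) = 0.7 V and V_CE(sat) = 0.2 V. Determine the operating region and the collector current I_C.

saturation; I_C ≈ 0.82 mA

Assume active: I_B = (2.6 − 0.7)/12 = 0.158 mA, giving I_C = β·I_B = 15.8 mA.
But then V_CE = 5.8 − 15.8×6.8 = -102 V < V_CE(sat) = 0.2 V — impossible in the active region.
So the transistor is saturated. With V_CE = 0.2 V, I_C = (V_CC − 0.2)/R_C = 5.6/6.8 = 0.824 mA.
Check: β·I_B = 15.8 mA > I_C = 0.824 mA, confirming saturation.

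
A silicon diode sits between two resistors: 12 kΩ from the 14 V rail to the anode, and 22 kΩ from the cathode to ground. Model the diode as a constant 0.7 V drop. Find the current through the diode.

I ≈ 0.39 mA

The two resistors are in series with the diode, so KVL gives 14 = I·12 + 0.7 + I·22.
I = (14 − 0.7) / (12 + 22) kΩ = 13.3 / 34 = 0.391 mA.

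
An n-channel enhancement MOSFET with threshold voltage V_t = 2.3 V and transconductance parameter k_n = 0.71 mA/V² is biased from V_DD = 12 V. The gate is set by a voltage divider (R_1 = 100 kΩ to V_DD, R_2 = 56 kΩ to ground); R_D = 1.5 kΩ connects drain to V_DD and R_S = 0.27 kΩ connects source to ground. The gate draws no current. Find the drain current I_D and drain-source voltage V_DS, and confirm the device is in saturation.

V_G = V_DD·R_2/(R_1+R_2) = 12×56/156 = 4.31 V.
Assume saturation: I_D = (k_n/2)(V_GS − V_t)² with V_GS = V_G − I_D·R_S = 4.31 − 0.27·I_D.
Substituting gives 0.0259·I_D² − 1.38·I_D + 1.43 = 0, with roots I_D = 1.05 or 52.5 mA.
The root I_D = 52.5 mA gives V_GS = -9.86 V ≤ V_t, so take I_D = 1.05 mA.
Then V_GS = 4.02 V and V_DS = V_DD − I_D(R_D+R_S) = 12 − 1.05×1.77 = 10.1 V.
Saturation requires V_DS ≥ V_GS − V_t = 1.72 V; 10.1 ≥ 1.72 ✓.

I_D ≈ 1.1 mA, V_DS ≈ 10 V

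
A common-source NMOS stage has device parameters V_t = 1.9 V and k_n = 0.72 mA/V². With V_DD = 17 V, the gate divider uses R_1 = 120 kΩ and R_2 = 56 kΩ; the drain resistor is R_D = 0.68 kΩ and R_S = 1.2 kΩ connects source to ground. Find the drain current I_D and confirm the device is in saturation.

I_D ≈ 1.3 mA

V_G = V_DD·R_2/(R_1+R_2) = 17×56/176 = 5.41 V.
Assume saturation: I_D = (k_n/2)(V_GS − V_t)² with V_GS = V_G − I_D·R_S = 5.41 − 1.2·I_D.
Substituting gives 0.518·I_D² − 4.03·I_D + 4.43 = 0, with roots I_D = 1.33 or 6.45 mA.
The root I_D = 6.45 mA gives V_GS = -2.33 V ≤ V_t, so take I_D = 1.33 mA.
Then V_GS = 3.82 V and V_DS = V_DD − I_D(R_D+R_S) = 17 − 1.33×1.88 = 14.5 V.
Saturation requires V_DS ≥ V_GS − V_t = 1.92 V; 14.5 ≥ 1.92 ✓.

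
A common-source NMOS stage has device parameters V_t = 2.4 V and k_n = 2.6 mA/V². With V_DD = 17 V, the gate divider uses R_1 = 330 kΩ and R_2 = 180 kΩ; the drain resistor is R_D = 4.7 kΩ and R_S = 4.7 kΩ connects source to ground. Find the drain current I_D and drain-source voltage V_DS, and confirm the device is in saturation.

I_D ≈ 0.62 mA, V_DS ≈ 11 V

V_G = V_DD·R_2/(R_1+R_2) = 17×180/510 = 6 V.
Assume saturation: I_D = (k_n/2)(V_GS − V_t)² with V_GS = V_G − I_D·R_S = 6 − 4.7·I_D.
Substituting gives 28.7·I_D² − 45·I_D + 16.8 = 0, with roots I_D = 0.619 or 0.948 mA.
The root I_D = 0.948 mA gives V_GS = 1.55 V ≤ V_t, so take I_D = 0.619 mA.
Then V_GS = 3.09 V and V_DS = V_DD − I_D(R_D+R_S) = 17 − 0.619×9.4 = 11.2 V.
Saturation requires V_DS ≥ V_GS − V_t = 0.69 V; 11.2 ≥ 0.69 ✓.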